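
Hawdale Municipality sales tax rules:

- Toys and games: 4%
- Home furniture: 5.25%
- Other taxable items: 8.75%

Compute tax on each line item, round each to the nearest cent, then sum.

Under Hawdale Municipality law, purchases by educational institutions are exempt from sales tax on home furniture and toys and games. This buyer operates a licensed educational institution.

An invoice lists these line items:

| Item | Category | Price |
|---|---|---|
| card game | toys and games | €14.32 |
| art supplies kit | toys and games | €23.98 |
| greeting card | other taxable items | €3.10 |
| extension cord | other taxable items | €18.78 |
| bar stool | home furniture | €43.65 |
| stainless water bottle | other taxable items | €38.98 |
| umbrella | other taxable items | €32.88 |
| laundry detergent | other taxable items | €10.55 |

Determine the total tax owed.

€9.12

Card game €14.32: toys and games, buyer-exempt → 0% → €0.00
Art supplies kit €23.98: toys and games, buyer-exempt → 0% → €0.00
Greeting card €3.10: other taxable items → 8.75% → €0.27
Extension cord €18.78: other taxable items → 8.75% → €1.64
Bar stool €43.65: home furniture, buyer-exempt → 0% → €0.00
Stainless water bottle €38.98: other taxable items → 8.75% → €3.41
Umbrella €32.88: other taxable items → 8.75% → €2.88
Laundry detergent €10.55: other taxable items → 8.75% → €0.92
Total tax = €0.27 + €1.64 + €3.41 + €2.88 + €0.92 = €9.12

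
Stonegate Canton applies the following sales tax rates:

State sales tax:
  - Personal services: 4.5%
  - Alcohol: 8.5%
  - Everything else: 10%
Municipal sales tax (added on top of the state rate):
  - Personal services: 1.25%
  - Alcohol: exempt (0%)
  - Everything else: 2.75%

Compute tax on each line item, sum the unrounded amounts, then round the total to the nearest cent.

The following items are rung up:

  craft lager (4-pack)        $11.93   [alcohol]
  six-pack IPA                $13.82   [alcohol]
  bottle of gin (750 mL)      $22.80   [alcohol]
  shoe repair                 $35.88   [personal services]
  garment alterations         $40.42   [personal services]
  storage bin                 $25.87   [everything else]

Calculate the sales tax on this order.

$11.81

Craft lager (4-pack) $11.93: alcohol → 8.5% + 0% municipal = 8.5% → $1.01405
Six-pack IPA $13.82: alcohol → 8.5% + 0% municipal = 8.5% → $1.1747
Bottle of gin (750 mL) $22.80: alcohol → 8.5% + 0% municipal = 8.5% → $1.938
Shoe repair $35.88: personal services → 4.5% + 1.25% municipal = 5.75% → $2.0631
Garment alterations $40.42: personal services → 4.5% + 1.25% municipal = 5.75% → $2.32415
Storage bin $25.87: everything else → 10% + 2.75% municipal = 12.75% → $3.298425
Unrounded tax sum = $11.812425 → $11.81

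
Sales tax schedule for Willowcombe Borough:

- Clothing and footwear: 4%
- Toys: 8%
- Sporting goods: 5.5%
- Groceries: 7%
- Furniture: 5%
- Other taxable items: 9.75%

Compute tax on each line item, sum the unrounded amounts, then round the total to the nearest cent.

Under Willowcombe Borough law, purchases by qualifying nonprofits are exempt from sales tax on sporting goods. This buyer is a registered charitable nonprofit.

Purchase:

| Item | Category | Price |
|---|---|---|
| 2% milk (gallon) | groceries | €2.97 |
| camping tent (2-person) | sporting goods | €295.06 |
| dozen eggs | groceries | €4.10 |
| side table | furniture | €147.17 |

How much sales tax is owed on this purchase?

2% milk (gallon) €2.97: groceries → 7% → €0.2079
Camping tent (2-person) €295.06: sporting goods, buyer-exempt → 0% → €0.00
Dozen eggs €4.10: groceries → 7% → €0.287
Side table €147.17: furniture → 5% → €7.3585
Unrounded tax sum = €7.8534 → €7.85

€7.85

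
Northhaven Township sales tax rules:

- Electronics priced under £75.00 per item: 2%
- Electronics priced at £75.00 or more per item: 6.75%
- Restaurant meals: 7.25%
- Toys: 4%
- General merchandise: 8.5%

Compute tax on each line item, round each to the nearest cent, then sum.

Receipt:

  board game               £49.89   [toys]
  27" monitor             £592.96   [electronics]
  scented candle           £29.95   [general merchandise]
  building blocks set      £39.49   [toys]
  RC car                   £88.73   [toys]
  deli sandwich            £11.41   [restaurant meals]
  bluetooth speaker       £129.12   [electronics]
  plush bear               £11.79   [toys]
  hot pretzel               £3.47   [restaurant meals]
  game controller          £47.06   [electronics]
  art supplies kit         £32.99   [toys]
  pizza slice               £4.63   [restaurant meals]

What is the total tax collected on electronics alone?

£49.68

27" monitor £592.96: electronics, £75.00 or more → 6.75% → £40.02
Bluetooth speaker £129.12: electronics, £75.00 or more → 6.75% → £8.72
Game controller £47.06: electronics, under £75.00 → 2% → £0.94
Tax on electronics = £40.02 + £8.72 + £0.94 = £49.68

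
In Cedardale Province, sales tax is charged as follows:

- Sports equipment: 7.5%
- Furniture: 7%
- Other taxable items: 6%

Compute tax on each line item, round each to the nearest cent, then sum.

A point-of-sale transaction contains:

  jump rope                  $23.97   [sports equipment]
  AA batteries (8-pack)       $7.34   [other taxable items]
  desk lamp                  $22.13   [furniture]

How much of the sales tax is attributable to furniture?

$1.55

Desk lamp $22.13: furniture → 7% → $1.55
Tax on furniture = $1.55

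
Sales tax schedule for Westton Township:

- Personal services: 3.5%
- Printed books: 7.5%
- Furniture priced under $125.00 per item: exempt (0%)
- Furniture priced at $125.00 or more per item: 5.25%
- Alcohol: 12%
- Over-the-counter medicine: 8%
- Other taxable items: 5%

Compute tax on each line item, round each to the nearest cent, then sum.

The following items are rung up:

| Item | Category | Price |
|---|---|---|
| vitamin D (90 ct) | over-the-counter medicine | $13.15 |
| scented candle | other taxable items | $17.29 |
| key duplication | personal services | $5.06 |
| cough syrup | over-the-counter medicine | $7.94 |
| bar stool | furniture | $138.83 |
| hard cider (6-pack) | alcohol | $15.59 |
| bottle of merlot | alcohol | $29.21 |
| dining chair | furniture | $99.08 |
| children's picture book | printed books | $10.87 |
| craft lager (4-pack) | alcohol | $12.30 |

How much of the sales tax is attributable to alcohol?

Hard cider (6-pack) $15.59: alcohol → 12% → $1.87
Bottle of merlot $29.21: alcohol → 12% → $3.51
Craft lager (4-pack) $12.30: alcohol → 12% → $1.48
Tax on alcohol = $1.87 + $3.51 + $1.48 = $6.86

$6.86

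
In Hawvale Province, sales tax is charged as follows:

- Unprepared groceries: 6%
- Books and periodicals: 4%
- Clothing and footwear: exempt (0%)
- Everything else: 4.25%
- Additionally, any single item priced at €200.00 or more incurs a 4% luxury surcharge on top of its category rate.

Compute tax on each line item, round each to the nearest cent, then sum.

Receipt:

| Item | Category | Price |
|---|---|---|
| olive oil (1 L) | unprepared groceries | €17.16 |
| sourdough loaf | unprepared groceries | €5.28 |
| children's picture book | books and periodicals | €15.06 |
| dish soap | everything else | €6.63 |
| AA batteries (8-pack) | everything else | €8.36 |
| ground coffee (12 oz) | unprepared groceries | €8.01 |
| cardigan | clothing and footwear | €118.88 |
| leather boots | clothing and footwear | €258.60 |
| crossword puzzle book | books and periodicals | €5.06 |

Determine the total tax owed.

Olive oil (1 L) €17.16: unprepared groceries → 6% → €1.03
Sourdough loaf €5.28: unprepared groceries → 6% → €0.32
Children's picture book €15.06: books and periodicals → 4% → €0.60
Dish soap €6.63: everything else → 4.25% → €0.28
AA batteries (8-pack) €8.36: everything else → 4.25% → €0.36
Ground coffee (12 oz) €8.01: unprepared groceries → 6% → €0.48
Cardigan €118.88: clothing and footwear → 0% → €0.00
Leather boots €258.60: clothing and footwear → 0% + 4% surcharge = 4% → €10.34
Crossword puzzle book €5.06: books and periodicals → 4% → €0.20
Total tax = €1.03 + €0.32 + €0.60 + €0.28 + €0.36 + €0.48 + €10.34 + €0.20 = €13.61

€13.61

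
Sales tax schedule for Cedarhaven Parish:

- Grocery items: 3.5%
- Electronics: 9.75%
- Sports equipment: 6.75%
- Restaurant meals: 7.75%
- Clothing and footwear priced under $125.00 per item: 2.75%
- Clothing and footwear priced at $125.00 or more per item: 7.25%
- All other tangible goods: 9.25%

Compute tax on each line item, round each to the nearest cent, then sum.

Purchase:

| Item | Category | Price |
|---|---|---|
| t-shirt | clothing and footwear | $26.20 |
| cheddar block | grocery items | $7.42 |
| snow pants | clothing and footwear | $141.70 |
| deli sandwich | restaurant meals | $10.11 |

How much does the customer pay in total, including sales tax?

$197.46

T-shirt $26.20: clothing and footwear, under $125.00 → 2.75% → $0.72
Cheddar block $7.42: grocery items → 3.5% → $0.26
Snow pants $141.70: clothing and footwear, $125.00 or more → 7.25% → $10.27
Deli sandwich $10.11: restaurant meals → 7.75% → $0.78
Subtotal = $185.43; tax = $12.03; total due = $197.46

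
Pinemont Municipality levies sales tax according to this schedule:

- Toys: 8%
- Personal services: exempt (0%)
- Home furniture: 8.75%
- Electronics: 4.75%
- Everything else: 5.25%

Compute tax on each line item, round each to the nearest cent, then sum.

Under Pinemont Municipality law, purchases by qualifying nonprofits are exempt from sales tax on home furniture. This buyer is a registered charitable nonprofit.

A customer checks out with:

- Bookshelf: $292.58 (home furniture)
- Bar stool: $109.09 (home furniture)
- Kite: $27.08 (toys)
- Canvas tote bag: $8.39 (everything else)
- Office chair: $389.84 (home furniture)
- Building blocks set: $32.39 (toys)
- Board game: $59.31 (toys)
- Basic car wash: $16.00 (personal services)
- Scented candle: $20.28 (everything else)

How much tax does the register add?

Bookshelf $292.58: home furniture, buyer-exempt → 0% → $0.00
Bar stool $109.09: home furniture, buyer-exempt → 0% → $0.00
Kite $27.08: toys → 8% → $2.17
Canvas tote bag $8.39: everything else → 5.25% → $0.44
Office chair $389.84: home furniture, buyer-exempt → 0% → $0.00
Building blocks set $32.39: toys → 8% → $2.59
Board game $59.31: toys → 8% → $4.74
Basic car wash $16.00: personal services → 0% → $0.00
Scented candle $20.28: everything else → 5.25% → $1.06
Total tax = $2.17 + $0.44 + $2.59 + $4.74 + $1.06 = $11.00

$11.00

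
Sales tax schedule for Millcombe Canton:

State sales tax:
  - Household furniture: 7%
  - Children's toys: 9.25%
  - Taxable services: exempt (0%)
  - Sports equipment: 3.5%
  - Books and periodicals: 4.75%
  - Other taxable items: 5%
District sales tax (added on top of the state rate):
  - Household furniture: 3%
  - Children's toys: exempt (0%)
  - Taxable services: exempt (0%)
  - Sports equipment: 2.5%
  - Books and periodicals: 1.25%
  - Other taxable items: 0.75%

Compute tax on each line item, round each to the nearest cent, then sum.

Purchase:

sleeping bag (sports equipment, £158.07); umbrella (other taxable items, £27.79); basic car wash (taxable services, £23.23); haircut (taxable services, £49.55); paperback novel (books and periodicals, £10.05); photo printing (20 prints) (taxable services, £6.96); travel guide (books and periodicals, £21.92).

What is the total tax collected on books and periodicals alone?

Paperback novel £10.05: books and periodicals → 4.75% + 1.25% district = 6% → £0.60
Travel guide £21.92: books and periodicals → 4.75% + 1.25% district = 6% → £1.32
Tax on books and periodicals = £0.60 + £1.32 = £1.92

£1.92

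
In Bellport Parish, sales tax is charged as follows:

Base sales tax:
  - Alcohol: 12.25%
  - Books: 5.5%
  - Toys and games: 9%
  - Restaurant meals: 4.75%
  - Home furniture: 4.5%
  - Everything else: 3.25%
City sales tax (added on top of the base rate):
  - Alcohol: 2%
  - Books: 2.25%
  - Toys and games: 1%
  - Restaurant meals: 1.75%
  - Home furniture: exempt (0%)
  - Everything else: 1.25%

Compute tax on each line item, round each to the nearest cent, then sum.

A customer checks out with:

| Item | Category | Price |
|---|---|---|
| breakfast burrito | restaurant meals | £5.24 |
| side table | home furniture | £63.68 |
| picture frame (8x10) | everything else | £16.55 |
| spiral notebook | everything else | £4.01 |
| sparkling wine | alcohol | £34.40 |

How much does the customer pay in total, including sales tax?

£132.91

Breakfast burrito £5.24: restaurant meals → 4.75% + 1.75% city = 6.5% → £0.34
Side table £63.68: home furniture → 4.5% + 0% city = 4.5% → £2.87
Picture frame (8x10) £16.55: everything else → 3.25% + 1.25% city = 4.5% → £0.74
Spiral notebook £4.01: everything else → 3.25% + 1.25% city = 4.5% → £0.18
Sparkling wine £34.40: alcohol → 12.25% + 2% city = 14.25% → £4.90
Subtotal = £123.88; tax = £9.03; total due = £132.91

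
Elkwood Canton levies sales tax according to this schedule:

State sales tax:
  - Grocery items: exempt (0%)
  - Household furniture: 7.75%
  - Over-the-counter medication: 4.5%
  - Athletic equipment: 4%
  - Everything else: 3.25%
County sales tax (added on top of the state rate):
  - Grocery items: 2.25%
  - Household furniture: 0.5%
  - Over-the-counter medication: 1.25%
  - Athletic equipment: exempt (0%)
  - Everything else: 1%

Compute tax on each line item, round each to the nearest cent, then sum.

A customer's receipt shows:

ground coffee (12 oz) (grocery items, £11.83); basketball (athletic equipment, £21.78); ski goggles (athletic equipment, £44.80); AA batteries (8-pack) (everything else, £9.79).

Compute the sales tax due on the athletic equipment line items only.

£2.66

Basketball £21.78: athletic equipment → 4% + 0% county = 4% → £0.87
Ski goggles £44.80: athletic equipment → 4% + 0% county = 4% → £1.79
Tax on athletic equipment = £0.87 + £1.79 = £2.66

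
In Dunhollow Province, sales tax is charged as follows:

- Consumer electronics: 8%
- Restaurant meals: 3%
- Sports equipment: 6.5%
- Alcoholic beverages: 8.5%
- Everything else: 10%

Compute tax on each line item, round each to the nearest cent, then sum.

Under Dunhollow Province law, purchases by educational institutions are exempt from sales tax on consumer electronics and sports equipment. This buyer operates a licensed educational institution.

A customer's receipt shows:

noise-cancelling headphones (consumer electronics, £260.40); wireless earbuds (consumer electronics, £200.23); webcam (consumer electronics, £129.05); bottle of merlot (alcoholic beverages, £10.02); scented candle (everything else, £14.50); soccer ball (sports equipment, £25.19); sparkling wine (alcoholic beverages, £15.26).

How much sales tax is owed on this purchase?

£3.60

Noise-cancelling headphones £260.40: consumer electronics, buyer-exempt → 0% → £0.00
Wireless earbuds £200.23: consumer electronics, buyer-exempt → 0% → £0.00
Webcam £129.05: consumer electronics, buyer-exempt → 0% → £0.00
Bottle of merlot £10.02: alcoholic beverages → 8.5% → £0.85
Scented candle £14.50: everything else → 10% → £1.45
Soccer ball £25.19: sports equipment, buyer-exempt → 0% → £0.00
Sparkling wine £15.26: alcoholic beverages → 8.5% → £1.30
Total tax = £0.85 + £1.45 + £1.30 = £3.60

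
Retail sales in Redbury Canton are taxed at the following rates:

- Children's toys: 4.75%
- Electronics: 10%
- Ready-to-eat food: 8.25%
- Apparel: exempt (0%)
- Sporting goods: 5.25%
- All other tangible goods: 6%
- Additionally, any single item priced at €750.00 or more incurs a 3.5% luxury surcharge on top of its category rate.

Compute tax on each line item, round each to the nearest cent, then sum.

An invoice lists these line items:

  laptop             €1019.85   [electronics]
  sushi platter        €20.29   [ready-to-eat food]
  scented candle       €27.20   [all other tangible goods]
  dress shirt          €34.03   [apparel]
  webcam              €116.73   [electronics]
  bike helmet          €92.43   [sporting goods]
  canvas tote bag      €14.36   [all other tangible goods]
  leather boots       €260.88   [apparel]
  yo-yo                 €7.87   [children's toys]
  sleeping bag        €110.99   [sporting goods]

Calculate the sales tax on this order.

€164.56

Laptop €1019.85: electronics → 10% + 3.5% surcharge = 13.5% → €137.68
Sushi platter €20.29: ready-to-eat food → 8.25% → €1.67
Scented candle €27.20: all other tangible goods → 6% → €1.63
Dress shirt €34.03: apparel → 0% → €0.00
Webcam €116.73: electronics → 10% → €11.67
Bike helmet €92.43: sporting goods → 5.25% → €4.85
Canvas tote bag €14.36: all other tangible goods → 6% → €0.86
Leather boots €260.88: apparel → 0% → €0.00
Yo-yo €7.87: children's toys → 4.75% → €0.37
Sleeping bag €110.99: sporting goods → 5.25% → €5.83
Total tax = €137.68 + €1.67 + €1.63 + €11.67 + €4.85 + €0.86 + €0.37 + €5.83 = €164.56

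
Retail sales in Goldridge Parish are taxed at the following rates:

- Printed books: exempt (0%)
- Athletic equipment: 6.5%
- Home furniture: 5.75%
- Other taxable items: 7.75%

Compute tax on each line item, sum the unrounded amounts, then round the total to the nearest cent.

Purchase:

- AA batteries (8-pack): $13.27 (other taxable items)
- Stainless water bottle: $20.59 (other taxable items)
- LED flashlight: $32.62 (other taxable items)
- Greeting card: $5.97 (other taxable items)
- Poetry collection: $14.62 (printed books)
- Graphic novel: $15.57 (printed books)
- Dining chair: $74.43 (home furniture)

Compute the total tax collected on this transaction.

AA batteries (8-pack) $13.27: other taxable items → 7.75% → $1.028425
Stainless water bottle $20.59: other taxable items → 7.75% → $1.595725
LED flashlight $32.62: other taxable items → 7.75% → $2.52805
Greeting card $5.97: other taxable items → 7.75% → $0.462675
Poetry collection $14.62: printed books → 0% → $0.00
Graphic novel $15.57: printed books → 0% → $0.00
Dining chair $74.43: home furniture → 5.75% → $4.279725
Unrounded tax sum = $9.8946 → $9.89

$9.89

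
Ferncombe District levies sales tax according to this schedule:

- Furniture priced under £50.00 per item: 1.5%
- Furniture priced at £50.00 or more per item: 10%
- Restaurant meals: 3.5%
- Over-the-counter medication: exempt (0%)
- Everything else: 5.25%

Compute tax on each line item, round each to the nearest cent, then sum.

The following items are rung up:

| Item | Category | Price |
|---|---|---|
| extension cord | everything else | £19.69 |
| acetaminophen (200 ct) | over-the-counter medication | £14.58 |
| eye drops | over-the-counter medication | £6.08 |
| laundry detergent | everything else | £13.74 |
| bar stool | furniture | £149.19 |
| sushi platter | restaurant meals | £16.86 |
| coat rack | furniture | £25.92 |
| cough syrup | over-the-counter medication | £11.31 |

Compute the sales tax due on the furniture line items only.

£15.31

Bar stool £149.19: furniture, £50.00 or more → 10% → £14.92
Coat rack £25.92: furniture, under £50.00 → 1.5% → £0.39
Tax on furniture = £14.92 + £0.39 = £15.31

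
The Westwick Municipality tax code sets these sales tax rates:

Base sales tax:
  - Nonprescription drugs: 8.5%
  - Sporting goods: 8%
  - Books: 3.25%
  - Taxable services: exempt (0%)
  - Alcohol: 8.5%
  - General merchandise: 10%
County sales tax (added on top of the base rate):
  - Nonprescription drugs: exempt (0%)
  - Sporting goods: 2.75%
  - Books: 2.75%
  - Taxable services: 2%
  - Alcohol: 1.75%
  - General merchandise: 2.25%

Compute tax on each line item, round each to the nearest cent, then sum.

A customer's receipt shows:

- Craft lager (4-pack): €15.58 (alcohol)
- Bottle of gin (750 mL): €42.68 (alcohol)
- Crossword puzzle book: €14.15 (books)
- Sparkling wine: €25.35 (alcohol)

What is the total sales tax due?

Craft lager (4-pack) €15.58: alcohol → 8.5% + 1.75% county = 10.25% → €1.60
Bottle of gin (750 mL) €42.68: alcohol → 8.5% + 1.75% county = 10.25% → €4.37
Crossword puzzle book €14.15: books → 3.25% + 2.75% county = 6% → €0.85
Sparkling wine €25.35: alcohol → 8.5% + 1.75% county = 10.25% → €2.60
Total tax = €1.60 + €4.37 + €0.85 + €2.60 = €9.42

€9.42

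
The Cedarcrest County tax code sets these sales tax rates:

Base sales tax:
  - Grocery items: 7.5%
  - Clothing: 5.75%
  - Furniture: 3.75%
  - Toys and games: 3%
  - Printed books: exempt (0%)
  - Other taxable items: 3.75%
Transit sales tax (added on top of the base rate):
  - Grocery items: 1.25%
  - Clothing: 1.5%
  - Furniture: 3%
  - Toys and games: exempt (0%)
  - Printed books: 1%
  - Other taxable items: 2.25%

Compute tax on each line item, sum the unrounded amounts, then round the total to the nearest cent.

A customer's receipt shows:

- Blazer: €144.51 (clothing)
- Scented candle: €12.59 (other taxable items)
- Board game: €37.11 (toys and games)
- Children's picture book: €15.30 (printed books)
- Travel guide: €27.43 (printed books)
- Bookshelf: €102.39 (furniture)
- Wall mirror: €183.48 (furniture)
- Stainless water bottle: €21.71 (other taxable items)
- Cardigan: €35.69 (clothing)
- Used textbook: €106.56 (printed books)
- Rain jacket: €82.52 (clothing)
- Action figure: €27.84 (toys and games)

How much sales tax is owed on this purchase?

Blazer €144.51: clothing → 5.75% + 1.5% transit = 7.25% → €10.476975
Scented candle €12.59: other taxable items → 3.75% + 2.25% transit = 6% → €0.7554
Board game €37.11: toys and games → 3% + 0% transit = 3% → €1.1133
Children's picture book €15.30: printed books → 0% + 1% transit = 1% → €0.153
Travel guide €27.43: printed books → 0% + 1% transit = 1% → €0.2743
Bookshelf €102.39: furniture → 3.75% + 3% transit = 6.75% → €6.911325
Wall mirror €183.48: furniture → 3.75% + 3% transit = 6.75% → €12.3849
Stainless water bottle €21.71: other taxable items → 3.75% + 2.25% transit = 6% → €1.3026
Cardigan €35.69: clothing → 5.75% + 1.5% transit = 7.25% → €2.587525
Used textbook €106.56: printed books → 0% + 1% transit = 1% → €1.0656
Rain jacket €82.52: clothing → 5.75% + 1.5% transit = 7.25% → €5.9827
Action figure €27.84: toys and games → 3% + 0% transit = 3% → €0.8352
Unrounded tax sum = €43.842825 → €43.84

€43.84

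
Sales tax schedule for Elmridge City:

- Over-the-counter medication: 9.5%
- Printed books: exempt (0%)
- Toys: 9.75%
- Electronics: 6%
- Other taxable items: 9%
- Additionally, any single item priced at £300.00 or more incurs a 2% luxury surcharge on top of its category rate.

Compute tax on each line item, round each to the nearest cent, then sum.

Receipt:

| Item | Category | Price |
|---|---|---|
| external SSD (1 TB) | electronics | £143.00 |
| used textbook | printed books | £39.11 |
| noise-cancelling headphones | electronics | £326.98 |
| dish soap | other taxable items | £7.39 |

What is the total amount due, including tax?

£551.89

External SSD (1 TB) £143.00: electronics → 6% → £8.58
Used textbook £39.11: printed books → 0% → £0.00
Noise-cancelling headphones £326.98: electronics → 6% + 2% surcharge = 8% → £26.16
Dish soap £7.39: other taxable items → 9% → £0.67
Subtotal = £516.48; tax = £35.41; total due = £551.89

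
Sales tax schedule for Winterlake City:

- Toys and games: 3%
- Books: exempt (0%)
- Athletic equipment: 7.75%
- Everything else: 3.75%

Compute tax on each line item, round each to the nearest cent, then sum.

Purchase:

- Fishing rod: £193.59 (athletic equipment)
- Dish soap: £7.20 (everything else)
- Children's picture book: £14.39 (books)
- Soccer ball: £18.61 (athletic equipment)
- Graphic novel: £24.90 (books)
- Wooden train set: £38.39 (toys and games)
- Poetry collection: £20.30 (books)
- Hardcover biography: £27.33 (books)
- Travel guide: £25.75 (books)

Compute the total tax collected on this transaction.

Fishing rod £193.59: athletic equipment → 7.75% → £15.00
Dish soap £7.20: everything else → 3.75% → £0.27
Children's picture book £14.39: books → 0% → £0.00
Soccer ball £18.61: athletic equipment → 7.75% → £1.44
Graphic novel £24.90: books → 0% → £0.00
Wooden train set £38.39: toys and games → 3% → £1.15
Poetry collection £20.30: books → 0% → £0.00
Hardcover biography £27.33: books → 0% → £0.00
Travel guide £25.75: books → 0% → £0.00
Total tax = £15.00 + £0.27 + £1.44 + £1.15 = £17.86

£17.86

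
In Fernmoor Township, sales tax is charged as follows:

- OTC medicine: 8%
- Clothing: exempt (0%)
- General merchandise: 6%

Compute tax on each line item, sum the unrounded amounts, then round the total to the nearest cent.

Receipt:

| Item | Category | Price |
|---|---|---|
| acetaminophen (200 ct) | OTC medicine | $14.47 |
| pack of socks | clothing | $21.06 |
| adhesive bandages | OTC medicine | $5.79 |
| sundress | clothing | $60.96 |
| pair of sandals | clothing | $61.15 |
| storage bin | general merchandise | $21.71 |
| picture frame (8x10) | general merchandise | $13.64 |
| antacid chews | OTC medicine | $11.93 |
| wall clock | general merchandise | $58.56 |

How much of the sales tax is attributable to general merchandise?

$5.63

Storage bin $21.71: general merchandise → 6% → $1.3026
Picture frame (8x10) $13.64: general merchandise → 6% → $0.8184
Wall clock $58.56: general merchandise → 6% → $3.5136
Tax on general merchandise: unrounded sum = $5.6346 → $5.63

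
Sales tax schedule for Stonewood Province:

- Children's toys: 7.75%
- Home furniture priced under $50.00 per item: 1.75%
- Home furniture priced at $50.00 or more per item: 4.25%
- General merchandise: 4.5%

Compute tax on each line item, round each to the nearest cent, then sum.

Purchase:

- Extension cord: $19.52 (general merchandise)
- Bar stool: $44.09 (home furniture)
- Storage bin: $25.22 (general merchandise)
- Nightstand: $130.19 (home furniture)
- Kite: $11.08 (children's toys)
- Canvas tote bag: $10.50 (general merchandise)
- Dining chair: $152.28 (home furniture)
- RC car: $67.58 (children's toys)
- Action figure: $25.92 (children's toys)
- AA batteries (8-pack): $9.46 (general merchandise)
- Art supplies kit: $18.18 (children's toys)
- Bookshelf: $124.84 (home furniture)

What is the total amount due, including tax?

Extension cord $19.52: general merchandise → 4.5% → $0.88
Bar stool $44.09: home furniture, under $50.00 → 1.75% → $0.77
Storage bin $25.22: general merchandise → 4.5% → $1.13
Nightstand $130.19: home furniture, $50.00 or more → 4.25% → $5.53
Kite $11.08: children's toys → 7.75% → $0.86
Canvas tote bag $10.50: general merchandise → 4.5% → $0.47
Dining chair $152.28: home furniture, $50.00 or more → 4.25% → $6.47
RC car $67.58: children's toys → 7.75% → $5.24
Action figure $25.92: children's toys → 7.75% → $2.01
AA batteries (8-pack) $9.46: general merchandise → 4.5% → $0.43
Art supplies kit $18.18: children's toys → 7.75% → $1.41
Bookshelf $124.84: home furniture, $50.00 or more → 4.25% → $5.31
Subtotal = $638.86; tax = $30.51; total due = $669.37

$669.37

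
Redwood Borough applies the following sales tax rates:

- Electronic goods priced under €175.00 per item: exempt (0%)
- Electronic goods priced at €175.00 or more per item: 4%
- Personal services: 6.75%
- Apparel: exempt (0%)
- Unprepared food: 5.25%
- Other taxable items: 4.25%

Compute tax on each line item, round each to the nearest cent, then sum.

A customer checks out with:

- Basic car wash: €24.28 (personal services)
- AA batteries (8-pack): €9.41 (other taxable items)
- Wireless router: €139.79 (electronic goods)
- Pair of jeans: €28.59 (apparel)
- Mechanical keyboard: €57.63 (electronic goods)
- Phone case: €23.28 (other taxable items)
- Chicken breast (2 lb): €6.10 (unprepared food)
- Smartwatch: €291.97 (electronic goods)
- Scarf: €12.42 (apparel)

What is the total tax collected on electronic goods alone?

€11.68

Wireless router €139.79: electronic goods, under €175.00 → 0% → €0.00
Mechanical keyboard €57.63: electronic goods, under €175.00 → 0% → €0.00
Smartwatch €291.97: electronic goods, €175.00 or more → 4% → €11.68
Tax on electronic goods = €0.00 + €0.00 + €11.68 = €11.68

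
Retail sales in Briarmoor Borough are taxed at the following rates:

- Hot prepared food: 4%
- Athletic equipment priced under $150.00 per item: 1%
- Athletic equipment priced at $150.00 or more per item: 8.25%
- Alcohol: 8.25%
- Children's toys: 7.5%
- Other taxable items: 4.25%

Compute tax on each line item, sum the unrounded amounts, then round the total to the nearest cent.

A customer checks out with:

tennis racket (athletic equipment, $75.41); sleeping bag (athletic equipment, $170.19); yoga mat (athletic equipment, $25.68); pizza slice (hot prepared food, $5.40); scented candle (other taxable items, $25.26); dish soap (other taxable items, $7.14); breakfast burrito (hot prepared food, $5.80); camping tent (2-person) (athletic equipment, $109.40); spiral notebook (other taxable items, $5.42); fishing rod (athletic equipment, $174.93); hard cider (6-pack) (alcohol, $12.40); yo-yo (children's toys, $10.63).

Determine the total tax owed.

$34.45

Tennis racket $75.41: athletic equipment, under $150.00 → 1% → $0.7541
Sleeping bag $170.19: athletic equipment, $150.00 or more → 8.25% → $14.040675
Yoga mat $25.68: athletic equipment, under $150.00 → 1% → $0.2568
Pizza slice $5.40: hot prepared food → 4% → $0.216
Scented candle $25.26: other taxable items → 4.25% → $1.07355
Dish soap $7.14: other taxable items → 4.25% → $0.30345
Breakfast burrito $5.80: hot prepared food → 4% → $0.232
Camping tent (2-person) $109.40: athletic equipment, under $150.00 → 1% → $1.094
Spiral notebook $5.42: other taxable items → 4.25% → $0.23035
Fishing rod $174.93: athletic equipment, $150.00 or more → 8.25% → $14.431725
Hard cider (6-pack) $12.40: alcohol → 8.25% → $1.023
Yo-yo $10.63: children's toys → 7.5% → $0.79725
Unrounded tax sum = $34.4529 → $34.45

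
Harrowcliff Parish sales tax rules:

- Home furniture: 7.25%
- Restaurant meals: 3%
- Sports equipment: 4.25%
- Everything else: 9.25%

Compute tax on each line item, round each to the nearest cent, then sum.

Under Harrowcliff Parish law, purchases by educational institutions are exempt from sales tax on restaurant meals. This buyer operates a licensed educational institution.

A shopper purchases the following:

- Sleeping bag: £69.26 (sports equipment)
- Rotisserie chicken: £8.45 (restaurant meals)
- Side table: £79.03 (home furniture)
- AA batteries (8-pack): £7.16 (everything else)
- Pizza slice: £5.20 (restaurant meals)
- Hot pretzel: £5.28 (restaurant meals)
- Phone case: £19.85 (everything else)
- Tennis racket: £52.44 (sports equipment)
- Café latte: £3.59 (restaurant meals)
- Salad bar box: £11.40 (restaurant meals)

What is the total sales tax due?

Sleeping bag £69.26: sports equipment → 4.25% → £2.94
Rotisserie chicken £8.45: restaurant meals, buyer-exempt → 0% → £0.00
Side table £79.03: home furniture → 7.25% → £5.73
AA batteries (8-pack) £7.16: everything else → 9.25% → £0.66
Pizza slice £5.20: restaurant meals, buyer-exempt → 0% → £0.00
Hot pretzel £5.28: restaurant meals, buyer-exempt → 0% → £0.00
Phone case £19.85: everything else → 9.25% → £1.84
Tennis racket £52.44: sports equipment → 4.25% → £2.23
Café latte £3.59: restaurant meals, buyer-exempt → 0% → £0.00
Salad bar box £11.40: restaurant meals, buyer-exempt → 0% → £0.00
Total tax = £2.94 + £5.73 + £0.66 + £1.84 + £2.23 = £13.40

£13.40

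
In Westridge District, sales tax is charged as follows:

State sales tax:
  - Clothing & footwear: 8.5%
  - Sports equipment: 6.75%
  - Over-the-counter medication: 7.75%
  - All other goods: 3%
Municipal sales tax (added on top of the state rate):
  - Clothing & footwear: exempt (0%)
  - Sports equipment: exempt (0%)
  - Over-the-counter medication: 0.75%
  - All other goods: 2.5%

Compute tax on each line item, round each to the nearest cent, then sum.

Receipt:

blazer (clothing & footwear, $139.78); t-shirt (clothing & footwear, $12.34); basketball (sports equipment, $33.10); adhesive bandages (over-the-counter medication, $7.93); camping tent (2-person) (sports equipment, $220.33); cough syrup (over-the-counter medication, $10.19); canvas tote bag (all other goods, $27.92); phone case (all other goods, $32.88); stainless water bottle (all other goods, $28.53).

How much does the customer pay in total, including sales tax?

Blazer $139.78: clothing & footwear → 8.5% + 0% municipal = 8.5% → $11.88
T-shirt $12.34: clothing & footwear → 8.5% + 0% municipal = 8.5% → $1.05
Basketball $33.10: sports equipment → 6.75% + 0% municipal = 6.75% → $2.23
Adhesive bandages $7.93: over-the-counter medication → 7.75% + 0.75% municipal = 8.5% → $0.67
Camping tent (2-person) $220.33: sports equipment → 6.75% + 0% municipal = 6.75% → $14.87
Cough syrup $10.19: over-the-counter medication → 7.75% + 0.75% municipal = 8.5% → $0.87
Canvas tote bag $27.92: all other goods → 3% + 2.5% municipal = 5.5% → $1.54
Phone case $32.88: all other goods → 3% + 2.5% municipal = 5.5% → $1.81
Stainless water bottle $28.53: all other goods → 3% + 2.5% municipal = 5.5% → $1.57
Subtotal = $513.00; tax = $36.49; total due = $549.49

$549.49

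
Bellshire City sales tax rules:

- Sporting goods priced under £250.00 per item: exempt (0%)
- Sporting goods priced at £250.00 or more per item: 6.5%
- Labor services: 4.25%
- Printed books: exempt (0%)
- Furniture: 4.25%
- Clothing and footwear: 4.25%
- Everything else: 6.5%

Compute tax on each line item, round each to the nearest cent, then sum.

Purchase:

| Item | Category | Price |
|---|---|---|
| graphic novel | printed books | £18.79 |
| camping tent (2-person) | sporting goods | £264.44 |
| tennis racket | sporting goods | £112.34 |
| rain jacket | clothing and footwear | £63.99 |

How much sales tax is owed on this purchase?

£19.91

Graphic novel £18.79: printed books → 0% → £0.00
Camping tent (2-person) £264.44: sporting goods, £250.00 or more → 6.5% → £17.19
Tennis racket £112.34: sporting goods, under £250.00 → 0% → £0.00
Rain jacket £63.99: clothing and footwear → 4.25% → £2.72
Total tax = £17.19 + £2.72 = £19.91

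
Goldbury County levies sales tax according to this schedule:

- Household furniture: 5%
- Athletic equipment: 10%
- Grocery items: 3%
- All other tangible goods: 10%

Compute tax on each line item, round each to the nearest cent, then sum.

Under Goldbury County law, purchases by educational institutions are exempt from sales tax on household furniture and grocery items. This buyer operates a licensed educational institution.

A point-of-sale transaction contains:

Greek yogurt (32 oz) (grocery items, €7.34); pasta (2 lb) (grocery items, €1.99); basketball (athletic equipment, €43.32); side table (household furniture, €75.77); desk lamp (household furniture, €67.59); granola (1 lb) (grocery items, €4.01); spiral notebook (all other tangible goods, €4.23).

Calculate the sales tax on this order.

Greek yogurt (32 oz) €7.34: grocery items, buyer-exempt → 0% → €0.00
Pasta (2 lb) €1.99: grocery items, buyer-exempt → 0% → €0.00
Basketball €43.32: athletic equipment → 10% → €4.33
Side table €75.77: household furniture, buyer-exempt → 0% → €0.00
Desk lamp €67.59: household furniture, buyer-exempt → 0% → €0.00
Granola (1 lb) €4.01: grocery items, buyer-exempt → 0% → €0.00
Spiral notebook €4.23: all other tangible goods → 10% → €0.42
Total tax = €4.33 + €0.42 = €4.75

€4.75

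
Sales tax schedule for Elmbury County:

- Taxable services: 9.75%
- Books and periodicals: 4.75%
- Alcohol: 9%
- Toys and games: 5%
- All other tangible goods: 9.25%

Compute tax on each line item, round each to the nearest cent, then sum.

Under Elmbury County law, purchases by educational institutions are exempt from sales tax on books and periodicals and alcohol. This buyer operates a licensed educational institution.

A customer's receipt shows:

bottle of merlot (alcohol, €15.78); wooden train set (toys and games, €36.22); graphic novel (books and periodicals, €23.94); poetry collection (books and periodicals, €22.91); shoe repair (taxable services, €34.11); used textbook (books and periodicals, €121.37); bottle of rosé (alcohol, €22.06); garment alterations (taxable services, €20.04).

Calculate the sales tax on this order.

Bottle of merlot €15.78: alcohol, buyer-exempt → 0% → €0.00
Wooden train set €36.22: toys and games → 5% → €1.81
Graphic novel €23.94: books and periodicals, buyer-exempt → 0% → €0.00
Poetry collection €22.91: books and periodicals, buyer-exempt → 0% → €0.00
Shoe repair €34.11: taxable services → 9.75% → €3.33
Used textbook €121.37: books and periodicals, buyer-exempt → 0% → €0.00
Bottle of rosé €22.06: alcohol, buyer-exempt → 0% → €0.00
Garment alterations €20.04: taxable services → 9.75% → €1.95
Total tax = €1.81 + €3.33 + €1.95 = €7.09

€7.09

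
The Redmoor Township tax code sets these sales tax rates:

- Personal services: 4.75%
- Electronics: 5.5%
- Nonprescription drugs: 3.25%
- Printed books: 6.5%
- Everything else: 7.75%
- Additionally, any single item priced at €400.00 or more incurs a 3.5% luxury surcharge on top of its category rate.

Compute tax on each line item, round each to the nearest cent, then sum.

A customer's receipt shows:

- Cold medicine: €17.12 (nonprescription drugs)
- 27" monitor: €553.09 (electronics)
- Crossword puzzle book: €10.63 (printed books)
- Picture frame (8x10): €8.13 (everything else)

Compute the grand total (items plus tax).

Cold medicine €17.12: nonprescription drugs → 3.25% → €0.56
27" monitor €553.09: electronics → 5.5% + 3.5% surcharge = 9% → €49.78
Crossword puzzle book €10.63: printed books → 6.5% → €0.69
Picture frame (8x10) €8.13: everything else → 7.75% → €0.63
Subtotal = €588.97; tax = €51.66; total due = €640.63

€640.63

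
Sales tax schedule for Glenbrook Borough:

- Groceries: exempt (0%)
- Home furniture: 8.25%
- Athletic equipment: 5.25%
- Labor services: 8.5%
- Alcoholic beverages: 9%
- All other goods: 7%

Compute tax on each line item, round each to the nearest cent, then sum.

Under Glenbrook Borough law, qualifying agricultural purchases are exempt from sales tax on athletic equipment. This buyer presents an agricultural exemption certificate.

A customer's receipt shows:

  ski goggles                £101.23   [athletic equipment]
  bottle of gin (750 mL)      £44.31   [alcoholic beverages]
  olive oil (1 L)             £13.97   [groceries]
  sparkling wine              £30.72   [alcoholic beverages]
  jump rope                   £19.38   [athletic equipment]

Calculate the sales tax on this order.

Ski goggles £101.23: athletic equipment, buyer-exempt → 0% → £0.00
Bottle of gin (750 mL) £44.31: alcoholic beverages → 9% → £3.99
Olive oil (1 L) £13.97: groceries → 0% → £0.00
Sparkling wine £30.72: alcoholic beverages → 9% → £2.76
Jump rope £19.38: athletic equipment, buyer-exempt → 0% → £0.00
Total tax = £3.99 + £2.76 = £6.75

£6.75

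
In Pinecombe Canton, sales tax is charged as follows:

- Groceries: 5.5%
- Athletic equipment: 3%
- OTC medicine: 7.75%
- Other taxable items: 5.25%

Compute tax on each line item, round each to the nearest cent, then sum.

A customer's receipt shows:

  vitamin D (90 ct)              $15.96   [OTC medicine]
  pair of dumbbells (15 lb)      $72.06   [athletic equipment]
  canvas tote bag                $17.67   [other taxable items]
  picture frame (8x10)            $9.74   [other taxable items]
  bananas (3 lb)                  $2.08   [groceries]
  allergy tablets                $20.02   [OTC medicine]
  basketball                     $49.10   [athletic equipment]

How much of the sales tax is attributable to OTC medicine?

Vitamin D (90 ct) $15.96: OTC medicine → 7.75% → $1.24
Allergy tablets $20.02: OTC medicine → 7.75% → $1.55
Tax on OTC medicine = $1.24 + $1.55 = $2.79

$2.79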